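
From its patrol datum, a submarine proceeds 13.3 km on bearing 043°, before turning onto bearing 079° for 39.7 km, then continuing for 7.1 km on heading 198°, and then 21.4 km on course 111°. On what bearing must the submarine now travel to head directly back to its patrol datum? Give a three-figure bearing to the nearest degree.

Leg 1 (043°, 13.3 km): east 13.3 sin 43° = 9.07, north 13.3 cos 43° = 9.73
Leg 2 (079°, 39.7 km): east 39.7 sin 79° = 38.97, north 39.7 cos 79° = 7.58
Leg 3 (198°, 7.1 km): east 7.1 sin 198° = -2.19, north 7.1 cos 198° = -6.75
Leg 4 (111°, 21.4 km): east 21.4 sin 111° = 19.98, north 21.4 cos 111° = -7.67
Net displacement: 65.83 east, 2.88 north. Direction back to start is (-65.83, -2.88): bearing = atan2(-65.83, -2.88) mod 360° = 267.49° ≈ 267°.

267°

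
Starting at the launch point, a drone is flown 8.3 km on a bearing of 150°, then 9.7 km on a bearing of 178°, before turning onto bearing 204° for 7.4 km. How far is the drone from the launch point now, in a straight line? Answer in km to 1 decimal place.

23.7 km

Leg 1 (150°, 8.3 km): east 8.3 sin 150° = 4.15, north 8.3 cos 150° = -7.19
Leg 2 (178°, 9.7 km): east 9.7 sin 178° = 0.34, north 9.7 cos 178° = -9.69
Leg 3 (204°, 7.4 km): east 7.4 sin 204° = -3.01, north 7.4 cos 204° = -6.76
Net: 1.48 east, -23.64 north. Distance = √((1.48)² + (-23.64)²) = 23.689 km.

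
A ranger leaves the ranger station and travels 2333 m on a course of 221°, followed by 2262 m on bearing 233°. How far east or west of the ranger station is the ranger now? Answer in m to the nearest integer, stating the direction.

Leg 1 (221°, 2333 m): east 2333 sin 221° = -1530.59, north 2333 cos 221° = -1760.74
Leg 2 (233°, 2262 m): east 2262 sin 233° = -1806.51, north 2262 cos 233° = -1361.31
Net east component: -3337.10 m.

3337 m west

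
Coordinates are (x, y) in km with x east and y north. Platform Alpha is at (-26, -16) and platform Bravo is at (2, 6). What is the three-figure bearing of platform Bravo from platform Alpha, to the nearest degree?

Δeast = 2 − -26 = 28.00; Δnorth = 6 − -16 = 22.00.
Bearing = atan2(Δeast, Δnorth) mod 360° = 51.84° ≈ 052°.

052°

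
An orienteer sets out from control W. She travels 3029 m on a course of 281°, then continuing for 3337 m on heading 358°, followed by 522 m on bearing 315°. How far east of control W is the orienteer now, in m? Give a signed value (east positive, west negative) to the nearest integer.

-3459 m

Leg 1 (281°, 3029 m): east 3029 sin 281° = -2973.35, north 3029 cos 281° = 577.96
Leg 2 (358°, 3337 m): east 3337 sin 358° = -116.46, north 3337 cos 358° = 3334.97
Leg 3 (315°, 522 m): east 522 sin 315° = -369.11, north 522 cos 315° = 369.11
Net east component: -3458.92 m.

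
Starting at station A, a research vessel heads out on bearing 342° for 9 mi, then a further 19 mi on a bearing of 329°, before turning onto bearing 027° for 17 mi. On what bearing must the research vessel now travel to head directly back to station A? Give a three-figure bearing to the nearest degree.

Leg 1 (342°, 9 mi): east 9 sin 342° = -2.78, north 9 cos 342° = 8.56
Leg 2 (329°, 19 mi): east 19 sin 329° = -9.79, north 19 cos 329° = 16.29
Leg 3 (027°, 17 mi): east 17 sin 27° = 7.72, north 17 cos 27° = 15.15
Net displacement: -4.85 east, 39.99 north. Direction back to start is (4.85, -39.99): bearing = atan2(4.85, -39.99) mod 360° = 173.09° ≈ 173°.

173°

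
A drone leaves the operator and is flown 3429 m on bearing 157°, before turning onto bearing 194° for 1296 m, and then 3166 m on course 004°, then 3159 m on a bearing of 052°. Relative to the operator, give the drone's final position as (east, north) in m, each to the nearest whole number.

Leg 1 (157°, 3429 m): east 3429 sin 157° = 1339.82, north 3429 cos 157° = -3156.41
Leg 2 (194°, 1296 m): east 1296 sin 194° = -313.53, north 1296 cos 194° = -1257.50
Leg 3 (004°, 3166 m): east 3166 sin 4° = 220.85, north 3166 cos 4° = 3158.29
Leg 4 (052°, 3159 m): east 3159 sin 52° = 2489.33, north 3159 cos 52° = 1944.87
Summing: 3736.46 m east, 689.25 m north → (3736, 689).

(3736, 689)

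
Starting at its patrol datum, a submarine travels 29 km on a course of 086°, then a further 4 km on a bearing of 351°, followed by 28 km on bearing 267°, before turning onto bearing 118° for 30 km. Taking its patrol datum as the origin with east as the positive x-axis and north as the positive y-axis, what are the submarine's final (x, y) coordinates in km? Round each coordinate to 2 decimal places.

(26.83, -9.58)

Leg 1 (086°, 29 km): east 29 sin 86° = 28.93, north 29 cos 86° = 2.02
Leg 2 (351°, 4 km): east 4 sin 351° = -0.63, north 4 cos 351° = 3.95
Leg 3 (267°, 28 km): east 28 sin 267° = -27.96, north 28 cos 267° = -1.47
Leg 4 (118°, 30 km): east 30 sin 118° = 26.49, north 30 cos 118° = -14.08
Summing: 26.83 km east, -9.58 km north → (26.83, -9.58).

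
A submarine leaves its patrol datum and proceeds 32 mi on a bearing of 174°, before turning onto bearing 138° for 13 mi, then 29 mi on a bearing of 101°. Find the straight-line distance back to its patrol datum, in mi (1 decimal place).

Leg 1 (174°, 32 mi): east 32 sin 174° = 3.34, north 32 cos 174° = -31.82
Leg 2 (138°, 13 mi): east 13 sin 138° = 8.70, north 13 cos 138° = -9.66
Leg 3 (101°, 29 mi): east 29 sin 101° = 28.47, north 29 cos 101° = -5.53
Net: 40.51 east, -47.02 north. Distance = √((40.51)² + (-47.02)²) = 62.064 mi.

62.1 mi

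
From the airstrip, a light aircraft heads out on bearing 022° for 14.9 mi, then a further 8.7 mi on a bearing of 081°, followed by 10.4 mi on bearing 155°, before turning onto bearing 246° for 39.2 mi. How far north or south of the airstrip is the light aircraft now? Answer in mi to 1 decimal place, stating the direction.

10.2 mi south

Leg 1 (022°, 14.9 mi): east 14.9 sin 22° = 5.58, north 14.9 cos 22° = 13.82
Leg 2 (081°, 8.7 mi): east 8.7 sin 81° = 8.59, north 8.7 cos 81° = 1.36
Leg 3 (155°, 10.4 mi): east 10.4 sin 155° = 4.40, north 10.4 cos 155° = -9.43
Leg 4 (246°, 39.2 mi): east 39.2 sin 246° = -35.81, north 39.2 cos 246° = -15.94
Net north component: -10.19 mi.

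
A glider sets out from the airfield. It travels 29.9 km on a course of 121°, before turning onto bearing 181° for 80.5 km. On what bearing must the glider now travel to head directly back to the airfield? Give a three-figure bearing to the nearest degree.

Leg 1 (121°, 29.9 km): east 29.9 sin 121° = 25.63, north 29.9 cos 121° = -15.40
Leg 2 (181°, 80.5 km): east 80.5 sin 181° = -1.40, north 80.5 cos 181° = -80.49
Net displacement: 24.22 east, -95.89 north. Direction back to start is (-24.22, 95.89): bearing = atan2(-24.22, 95.89) mod 360° = 345.82° ≈ 346°.

346°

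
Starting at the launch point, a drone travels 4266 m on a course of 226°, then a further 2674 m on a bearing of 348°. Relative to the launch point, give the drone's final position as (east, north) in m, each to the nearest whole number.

(-3625, -348)

Leg 1 (226°, 4266 m): east 4266 sin 226° = -3068.70, north 4266 cos 226° = -2963.41
Leg 2 (348°, 2674 m): east 2674 sin 348° = -555.96, north 2674 cos 348° = 2615.57
Summing: -3624.66 m east, -347.85 m north → (-3625, -348).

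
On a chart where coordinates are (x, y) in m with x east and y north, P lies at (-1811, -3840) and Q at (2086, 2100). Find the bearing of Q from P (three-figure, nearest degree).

033°

Δeast = 2086 − -1811 = 3897.00; Δnorth = 2100 − -3840 = 5940.00.
Bearing = atan2(Δeast, Δnorth) mod 360° = 33.27° ≈ 033°.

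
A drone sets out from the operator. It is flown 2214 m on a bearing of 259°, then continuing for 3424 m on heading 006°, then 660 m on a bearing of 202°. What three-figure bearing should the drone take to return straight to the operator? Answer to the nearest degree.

Leg 1 (259°, 2214 m): east 2214 sin 259° = -2173.32, north 2214 cos 259° = -422.45
Leg 2 (006°, 3424 m): east 3424 sin 6° = 357.91, north 3424 cos 6° = 3405.24
Leg 3 (202°, 660 m): east 660 sin 202° = -247.24, north 660 cos 202° = -611.94
Net displacement: -2062.66 east, 2370.85 north. Direction back to start is (2062.66, -2370.85): bearing = atan2(2062.66, -2370.85) mod 360° = 138.98° ≈ 139°.

139°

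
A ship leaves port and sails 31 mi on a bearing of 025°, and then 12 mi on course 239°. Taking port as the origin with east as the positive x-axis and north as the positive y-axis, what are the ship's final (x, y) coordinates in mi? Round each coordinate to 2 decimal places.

Leg 1 (025°, 31 mi): east 31 sin 25° = 13.10, north 31 cos 25° = 28.10
Leg 2 (239°, 12 mi): east 12 sin 239° = -10.29, north 12 cos 239° = -6.18
Summing: 2.82 mi east, 21.92 mi north → (2.82, 21.92).

(2.82, 21.92)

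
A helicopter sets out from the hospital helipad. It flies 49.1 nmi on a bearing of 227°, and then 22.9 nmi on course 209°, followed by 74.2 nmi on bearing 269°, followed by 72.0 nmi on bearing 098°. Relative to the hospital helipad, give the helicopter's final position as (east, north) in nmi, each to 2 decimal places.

Leg 1 (227°, 49.1 nmi): east 49.1 sin 227° = -35.91, north 49.1 cos 227° = -33.49
Leg 2 (209°, 22.9 nmi): east 22.9 sin 209° = -11.10, north 22.9 cos 209° = -20.03
Leg 3 (269°, 74.2 nmi): east 74.2 sin 269° = -74.19, north 74.2 cos 269° = -1.29
Leg 4 (098°, 72.0 nmi): east 72.0 sin 98° = 71.30, north 72.0 cos 98° = -10.02
Summing: -49.90 nmi east, -64.83 nmi north → (-49.90, -64.83).

(-49.90, -64.83)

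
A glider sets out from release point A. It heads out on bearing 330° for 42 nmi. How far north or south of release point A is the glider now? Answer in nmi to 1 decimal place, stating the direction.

36.4 nmi north

Leg 1 (330°, 42 nmi): east 42 sin 330° = -21.00, north 42 cos 330° = 36.37
Net north component: 36.37 nmi.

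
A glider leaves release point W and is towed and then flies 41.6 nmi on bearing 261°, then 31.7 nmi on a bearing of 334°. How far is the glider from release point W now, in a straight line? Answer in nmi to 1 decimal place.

Leg 1 (261°, 41.6 nmi): east 41.6 sin 261° = -41.09, north 41.6 cos 261° = -6.51
Leg 2 (334°, 31.7 nmi): east 31.7 sin 334° = -13.90, north 31.7 cos 334° = 28.49
Net: -54.98 east, 21.98 north. Distance = √((-54.98)² + (21.98)²) = 59.216 nmi.

59.2 nmi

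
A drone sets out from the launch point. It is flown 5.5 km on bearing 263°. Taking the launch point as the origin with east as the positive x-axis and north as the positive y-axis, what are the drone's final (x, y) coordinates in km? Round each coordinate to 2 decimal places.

(-5.46, -0.67)

Leg 1 (263°, 5.5 km): east 5.5 sin 263° = -5.46, north 5.5 cos 263° = -0.67
Summing: -5.46 km east, -0.67 km north → (-5.46, -0.67).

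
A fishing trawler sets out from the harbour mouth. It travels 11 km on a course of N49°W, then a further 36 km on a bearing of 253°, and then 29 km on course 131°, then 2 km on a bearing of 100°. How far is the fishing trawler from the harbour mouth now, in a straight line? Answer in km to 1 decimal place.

29.5 km

Leg 1 (N49°W, 11 km): east 11 sin 311° = -8.30, north 11 cos 311° = 7.22
Leg 2 (253°, 36 km): east 36 sin 253° = -34.43, north 36 cos 253° = -10.53
Leg 3 (131°, 29 km): east 29 sin 131° = 21.89, north 29 cos 131° = -19.03
Leg 4 (100°, 2 km): east 2 sin 100° = 1.97, north 2 cos 100° = -0.35
Net: -18.87 east, -22.68 north. Distance = √((-18.87)² + (-22.68)²) = 29.507 km.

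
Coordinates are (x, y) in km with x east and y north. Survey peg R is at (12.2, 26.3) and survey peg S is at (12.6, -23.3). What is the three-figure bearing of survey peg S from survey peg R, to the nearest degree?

180°

Δeast = 12.6 − 12.2 = 0.40; Δnorth = -23.3 − 26.3 = -49.60.
Bearing = atan2(Δeast, Δnorth) mod 360° = 179.54° ≈ 180°.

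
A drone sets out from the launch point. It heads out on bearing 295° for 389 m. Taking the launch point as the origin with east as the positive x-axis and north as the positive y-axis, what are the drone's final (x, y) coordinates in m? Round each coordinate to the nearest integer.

Leg 1 (295°, 389 m): east 389 sin 295° = -352.55, north 389 cos 295° = 164.40
Summing: -352.55 m east, 164.40 m north → (-353, 164).

(-353, 164)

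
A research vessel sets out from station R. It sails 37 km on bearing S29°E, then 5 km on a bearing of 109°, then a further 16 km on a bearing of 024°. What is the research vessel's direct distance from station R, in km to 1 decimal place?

Leg 1 (S29°E, 37 km): east 37 sin 151° = 17.94, north 37 cos 151° = -32.36
Leg 2 (109°, 5 km): east 5 sin 109° = 4.73, north 5 cos 109° = -1.63
Leg 3 (024°, 16 km): east 16 sin 24° = 6.51, north 16 cos 24° = 14.62
Net: 29.17 east, -19.37 north. Distance = √((29.17)² + (-19.37)²) = 35.019 km.

35.0 km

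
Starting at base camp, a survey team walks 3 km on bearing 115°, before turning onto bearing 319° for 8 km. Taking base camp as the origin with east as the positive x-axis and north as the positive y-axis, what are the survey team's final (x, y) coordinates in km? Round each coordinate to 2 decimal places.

(-2.53, 4.77)

Leg 1 (115°, 3 km): east 3 sin 115° = 2.72, north 3 cos 115° = -1.27
Leg 2 (319°, 8 km): east 8 sin 319° = -5.25, north 8 cos 319° = 6.04
Summing: -2.53 km east, 4.77 km north → (-2.53, 4.77).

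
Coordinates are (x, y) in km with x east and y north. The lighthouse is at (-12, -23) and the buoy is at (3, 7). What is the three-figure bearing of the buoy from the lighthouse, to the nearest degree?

027°

Δeast = 3 − -12 = 15.00; Δnorth = 7 − -23 = 30.00.
Bearing = atan2(Δeast, Δnorth) mod 360° = 26.57° ≈ 027°.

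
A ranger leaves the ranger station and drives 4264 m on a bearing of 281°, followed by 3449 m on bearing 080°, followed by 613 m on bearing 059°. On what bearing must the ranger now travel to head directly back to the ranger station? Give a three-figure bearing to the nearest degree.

171°

Leg 1 (281°, 4264 m): east 4264 sin 281° = -4185.66, north 4264 cos 281° = 813.61
Leg 2 (080°, 3449 m): east 3449 sin 80° = 3396.60, north 3449 cos 80° = 598.91
Leg 3 (059°, 613 m): east 613 sin 59° = 525.44, north 613 cos 59° = 315.72
Net displacement: -263.61 east, 1728.24 north. Direction back to start is (263.61, -1728.24): bearing = atan2(263.61, -1728.24) mod 360° = 171.33° ≈ 171°.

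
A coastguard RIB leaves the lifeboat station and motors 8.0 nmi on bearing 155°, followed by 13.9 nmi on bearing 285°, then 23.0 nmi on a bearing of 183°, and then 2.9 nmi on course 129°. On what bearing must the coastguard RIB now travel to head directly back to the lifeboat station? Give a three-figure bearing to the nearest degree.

018°

Leg 1 (155°, 8.0 nmi): east 8.0 sin 155° = 3.38, north 8.0 cos 155° = -7.25
Leg 2 (285°, 13.9 nmi): east 13.9 sin 285° = -13.43, north 13.9 cos 285° = 3.60
Leg 3 (183°, 23.0 nmi): east 23.0 sin 183° = -1.20, north 23.0 cos 183° = -22.97
Leg 4 (129°, 2.9 nmi): east 2.9 sin 129° = 2.25, north 2.9 cos 129° = -1.83
Net displacement: -9.00 east, -28.45 north. Direction back to start is (9.00, 28.45): bearing = atan2(9.00, 28.45) mod 360° = 17.55° ≈ 018°.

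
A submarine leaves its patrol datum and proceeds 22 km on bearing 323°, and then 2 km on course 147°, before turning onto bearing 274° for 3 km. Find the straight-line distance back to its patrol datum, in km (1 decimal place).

Leg 1 (323°, 22 km): east 22 sin 323° = -13.24, north 22 cos 323° = 17.57
Leg 2 (147°, 2 km): east 2 sin 147° = 1.09, north 2 cos 147° = -1.68
Leg 3 (274°, 3 km): east 3 sin 274° = -2.99, north 3 cos 274° = 0.21
Net: -15.14 east, 16.10 north. Distance = √((-15.14)² + (16.10)²) = 22.104 km.

22.1 km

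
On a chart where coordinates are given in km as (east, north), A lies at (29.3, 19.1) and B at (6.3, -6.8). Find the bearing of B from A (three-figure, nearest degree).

Δeast = 6.3 − 29.3 = -23.00; Δnorth = -6.8 − 19.1 = -25.90.
Bearing = atan2(Δeast, Δnorth) mod 360° = 221.61° ≈ 222°.

222°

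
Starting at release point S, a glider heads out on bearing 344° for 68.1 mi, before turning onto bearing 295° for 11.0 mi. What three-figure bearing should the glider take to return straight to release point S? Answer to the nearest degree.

158°

Leg 1 (344°, 68.1 mi): east 68.1 sin 344° = -18.77, north 68.1 cos 344° = 65.46
Leg 2 (295°, 11.0 mi): east 11.0 sin 295° = -9.97, north 11.0 cos 295° = 4.65
Net displacement: -28.74 east, 70.11 north. Direction back to start is (28.74, -70.11): bearing = atan2(28.74, -70.11) mod 360° = 157.71° ≈ 158°.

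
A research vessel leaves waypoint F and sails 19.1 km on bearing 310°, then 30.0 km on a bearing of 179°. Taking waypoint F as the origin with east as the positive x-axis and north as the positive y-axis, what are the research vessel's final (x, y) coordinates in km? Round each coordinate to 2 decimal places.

(-14.11, -17.72)

Leg 1 (310°, 19.1 km): east 19.1 sin 310° = -14.63, north 19.1 cos 310° = 12.28
Leg 2 (179°, 30.0 km): east 30.0 sin 179° = 0.52, north 30.0 cos 179° = -30.00
Summing: -14.11 km east, -17.72 km north → (-14.11, -17.72).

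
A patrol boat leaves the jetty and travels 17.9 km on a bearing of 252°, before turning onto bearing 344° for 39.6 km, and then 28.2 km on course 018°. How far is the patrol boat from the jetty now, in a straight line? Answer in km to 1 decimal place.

62.4 km

Leg 1 (252°, 17.9 km): east 17.9 sin 252° = -17.02, north 17.9 cos 252° = -5.53
Leg 2 (344°, 39.6 km): east 39.6 sin 344° = -10.92, north 39.6 cos 344° = 38.07
Leg 3 (018°, 28.2 km): east 28.2 sin 18° = 8.71, north 28.2 cos 18° = 26.82
Net: -19.22 east, 59.35 north. Distance = √((-19.22)² + (59.35)²) = 62.390 km.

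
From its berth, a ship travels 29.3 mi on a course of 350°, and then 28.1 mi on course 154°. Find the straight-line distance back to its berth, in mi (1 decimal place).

8.1 mi

Leg 1 (350°, 29.3 mi): east 29.3 sin 350° = -5.09, north 29.3 cos 350° = 28.85
Leg 2 (154°, 28.1 mi): east 28.1 sin 154° = 12.32, north 28.1 cos 154° = -25.26
Net: 7.23 east, 3.60 north. Distance = √((7.23)² + (3.60)²) = 8.076 mi.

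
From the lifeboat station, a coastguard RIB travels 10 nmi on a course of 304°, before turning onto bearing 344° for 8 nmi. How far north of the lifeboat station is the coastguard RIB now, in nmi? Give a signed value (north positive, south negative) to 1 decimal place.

13.3 nmi

Leg 1 (304°, 10 nmi): east 10 sin 304° = -8.29, north 10 cos 304° = 5.59
Leg 2 (344°, 8 nmi): east 8 sin 344° = -2.21, north 8 cos 344° = 7.69
Net north component: 13.28 nmi.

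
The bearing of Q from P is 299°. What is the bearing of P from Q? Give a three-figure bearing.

Back-bearing = 299° − 180° = 119°.

119°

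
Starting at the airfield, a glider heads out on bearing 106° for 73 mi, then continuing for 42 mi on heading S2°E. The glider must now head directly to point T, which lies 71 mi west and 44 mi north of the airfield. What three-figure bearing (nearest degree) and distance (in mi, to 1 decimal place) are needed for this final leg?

307°, 177.8 mi

Leg 1 (106°, 73 mi): east 73 sin 106° = 70.17, north 73 cos 106° = -20.12
Leg 2 (S2°E, 42 mi): east 42 sin 178° = 1.47, north 42 cos 178° = -41.97
Current position: (71.64, -62.10). Target: (-71, 44). Remaining: Δeast = -142.64, Δnorth = 106.10.
Bearing = atan2(-142.64, 106.10) mod 360° = 306.64°; distance = √((-142.64)² + (106.10)²) = 177.769 mi.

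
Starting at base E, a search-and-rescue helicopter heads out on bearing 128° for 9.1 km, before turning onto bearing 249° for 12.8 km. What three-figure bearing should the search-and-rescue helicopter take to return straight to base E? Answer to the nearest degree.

Leg 1 (128°, 9.1 km): east 9.1 sin 128° = 7.17, north 9.1 cos 128° = -5.60
Leg 2 (249°, 12.8 km): east 12.8 sin 249° = -11.95, north 12.8 cos 249° = -4.59
Net displacement: -4.78 east, -10.19 north. Direction back to start is (4.78, 10.19): bearing = atan2(4.78, 10.19) mod 360° = 25.13° ≈ 025°.

025°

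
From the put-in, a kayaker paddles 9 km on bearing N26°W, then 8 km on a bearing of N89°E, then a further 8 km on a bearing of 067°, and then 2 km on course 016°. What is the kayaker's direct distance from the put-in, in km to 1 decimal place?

Leg 1 (N26°W, 9 km): east 9 sin 334° = -3.95, north 9 cos 334° = 8.09
Leg 2 (N89°E, 8 km): east 8 sin 89° = 8.00, north 8 cos 89° = 0.14
Leg 3 (067°, 8 km): east 8 sin 67° = 7.36, north 8 cos 67° = 3.13
Leg 4 (016°, 2 km): east 2 sin 16° = 0.55, north 2 cos 16° = 1.92
Net: 11.97 east, 13.28 north. Distance = √((11.97)² + (13.28)²) = 17.875 km.

17.9 km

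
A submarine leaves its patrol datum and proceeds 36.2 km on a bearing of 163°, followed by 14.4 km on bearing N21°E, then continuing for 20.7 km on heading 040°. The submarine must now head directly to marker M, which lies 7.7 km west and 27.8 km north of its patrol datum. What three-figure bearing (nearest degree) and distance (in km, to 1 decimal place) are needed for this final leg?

Leg 1 (163°, 36.2 km): east 36.2 sin 163° = 10.58, north 36.2 cos 163° = -34.62
Leg 2 (N21°E, 14.4 km): east 14.4 sin 21° = 5.16, north 14.4 cos 21° = 13.44
Leg 3 (040°, 20.7 km): east 20.7 sin 40° = 13.31, north 20.7 cos 40° = 15.86
Current position: (29.05, -5.32). Target: (-7.7, 27.8). Remaining: Δeast = -36.75, Δnorth = 33.12.
Bearing = atan2(-36.75, 33.12) mod 360° = 312.02°; distance = √((-36.75)² + (33.12)²) = 49.471 km.

312°, 49.5 km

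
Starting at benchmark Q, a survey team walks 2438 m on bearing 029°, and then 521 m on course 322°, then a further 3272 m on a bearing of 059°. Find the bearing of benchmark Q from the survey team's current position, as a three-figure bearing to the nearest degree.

221°

Leg 1 (029°, 2438 m): east 2438 sin 29° = 1181.97, north 2438 cos 29° = 2132.32
Leg 2 (322°, 521 m): east 521 sin 322° = -320.76, north 521 cos 322° = 410.55
Leg 3 (059°, 3272 m): east 3272 sin 59° = 2804.65, north 3272 cos 59° = 1685.20
Net displacement: 3665.86 east, 4228.08 north. Direction back to start is (-3665.86, -4228.08): bearing = atan2(-3665.86, -4228.08) mod 360° = 220.93° ≈ 221°.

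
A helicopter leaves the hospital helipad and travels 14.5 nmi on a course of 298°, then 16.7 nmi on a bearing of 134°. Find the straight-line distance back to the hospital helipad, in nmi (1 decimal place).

Leg 1 (298°, 14.5 nmi): east 14.5 sin 298° = -12.80, north 14.5 cos 298° = 6.81
Leg 2 (134°, 16.7 nmi): east 16.7 sin 134° = 12.01, north 16.7 cos 134° = -11.60
Net: -0.79 east, -4.79 north. Distance = √((-0.79)² + (-4.79)²) = 4.858 nmi.

4.9 nmi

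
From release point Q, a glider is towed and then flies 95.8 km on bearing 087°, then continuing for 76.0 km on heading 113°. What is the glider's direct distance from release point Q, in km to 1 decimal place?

167.5 km

Leg 1 (087°, 95.8 km): east 95.8 sin 87° = 95.67, north 95.8 cos 87° = 5.01
Leg 2 (113°, 76.0 km): east 76.0 sin 113° = 69.96, north 76.0 cos 113° = -29.70
Net: 165.63 east, -24.68 north. Distance = √((165.63)² + (-24.68)²) = 167.456 km.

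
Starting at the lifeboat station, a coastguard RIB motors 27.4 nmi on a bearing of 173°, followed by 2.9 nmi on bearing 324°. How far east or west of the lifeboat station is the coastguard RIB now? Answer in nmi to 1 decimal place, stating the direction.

1.6 nmi east

Leg 1 (173°, 27.4 nmi): east 27.4 sin 173° = 3.34, north 27.4 cos 173° = -27.20
Leg 2 (324°, 2.9 nmi): east 2.9 sin 324° = -1.70, north 2.9 cos 324° = 2.35
Net east component: 1.63 nmi.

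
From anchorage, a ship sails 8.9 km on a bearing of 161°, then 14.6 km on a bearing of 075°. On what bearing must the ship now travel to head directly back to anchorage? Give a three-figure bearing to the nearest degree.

285°

Leg 1 (161°, 8.9 km): east 8.9 sin 161° = 2.90, north 8.9 cos 161° = -8.42
Leg 2 (075°, 14.6 km): east 14.6 sin 75° = 14.10, north 14.6 cos 75° = 3.78
Net displacement: 17.00 east, -4.64 north. Direction back to start is (-17.00, 4.64): bearing = atan2(-17.00, 4.64) mod 360° = 285.26° ≈ 285°.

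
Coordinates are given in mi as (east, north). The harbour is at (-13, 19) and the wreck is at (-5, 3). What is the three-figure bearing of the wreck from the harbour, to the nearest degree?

153°

Δeast = -5 − -13 = 8.00; Δnorth = 3 − 19 = -16.00.
Bearing = atan2(Δeast, Δnorth) mod 360° = 153.43° ≈ 153°.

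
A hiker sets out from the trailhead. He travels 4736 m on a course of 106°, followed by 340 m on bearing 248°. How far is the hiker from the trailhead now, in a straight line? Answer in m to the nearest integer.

4473 m

Leg 1 (106°, 4736 m): east 4736 sin 106° = 4552.54, north 4736 cos 106° = -1305.42
Leg 2 (248°, 340 m): east 340 sin 248° = -315.24, north 340 cos 248° = -127.37
Net: 4237.29 east, -1432.78 north. Distance = √((4237.29)² + (-1432.78)²) = 4472.977 m.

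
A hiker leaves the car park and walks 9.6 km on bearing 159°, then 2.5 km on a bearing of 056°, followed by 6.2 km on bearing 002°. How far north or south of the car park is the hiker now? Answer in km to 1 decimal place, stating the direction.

Leg 1 (159°, 9.6 km): east 9.6 sin 159° = 3.44, north 9.6 cos 159° = -8.96
Leg 2 (056°, 2.5 km): east 2.5 sin 56° = 2.07, north 2.5 cos 56° = 1.40
Leg 3 (002°, 6.2 km): east 6.2 sin 2° = 0.22, north 6.2 cos 2° = 6.20
Net north component: -1.37 km.

1.4 km south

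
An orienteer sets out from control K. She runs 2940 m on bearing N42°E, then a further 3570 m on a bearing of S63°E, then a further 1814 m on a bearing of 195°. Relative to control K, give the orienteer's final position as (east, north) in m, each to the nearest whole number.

(4679, -1188)

Leg 1 (N42°E, 2940 m): east 2940 sin 42° = 1967.24, north 2940 cos 42° = 2184.85
Leg 2 (S63°E, 3570 m): east 3570 sin 117° = 3180.89, north 3570 cos 117° = -1620.75
Leg 3 (195°, 1814 m): east 1814 sin 195° = -469.50, north 1814 cos 195° = -1752.19
Summing: 4678.64 m east, -1188.09 m north → (4679, -1188).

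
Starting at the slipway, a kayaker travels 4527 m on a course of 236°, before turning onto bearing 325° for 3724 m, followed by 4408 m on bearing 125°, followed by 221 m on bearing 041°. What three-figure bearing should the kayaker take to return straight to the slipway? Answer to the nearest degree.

049°

Leg 1 (236°, 4527 m): east 4527 sin 236° = -3753.05, north 4527 cos 236° = -2531.47
Leg 2 (325°, 3724 m): east 3724 sin 325° = -2136.00, north 3724 cos 325° = 3050.52
Leg 3 (125°, 4408 m): east 4408 sin 125° = 3610.82, north 4408 cos 125° = -2528.32
Leg 4 (041°, 221 m): east 221 sin 41° = 144.99, north 221 cos 41° = 166.79
Net displacement: -2133.24 east, -1842.48 north. Direction back to start is (2133.24, 1842.48): bearing = atan2(2133.24, 1842.48) mod 360° = 49.18° ≈ 049°.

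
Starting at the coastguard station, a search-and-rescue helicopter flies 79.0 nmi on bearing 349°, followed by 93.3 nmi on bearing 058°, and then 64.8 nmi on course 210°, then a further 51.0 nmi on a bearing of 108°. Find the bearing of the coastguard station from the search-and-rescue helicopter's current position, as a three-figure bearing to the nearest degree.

Leg 1 (349°, 79.0 nmi): east 79.0 sin 349° = -15.07, north 79.0 cos 349° = 77.55
Leg 2 (058°, 93.3 nmi): east 93.3 sin 58° = 79.12, north 93.3 cos 58° = 49.44
Leg 3 (210°, 64.8 nmi): east 64.8 sin 210° = -32.40, north 64.8 cos 210° = -56.12
Leg 4 (108°, 51.0 nmi): east 51.0 sin 108° = 48.50, north 51.0 cos 108° = -15.76
Net displacement: 80.15 east, 55.11 north. Direction back to start is (-80.15, -55.11): bearing = atan2(-80.15, -55.11) mod 360° = 235.49° ≈ 235°.

235°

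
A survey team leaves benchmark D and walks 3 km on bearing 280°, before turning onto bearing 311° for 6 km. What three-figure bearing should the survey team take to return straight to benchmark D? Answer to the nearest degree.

121°

Leg 1 (280°, 3 km): east 3 sin 280° = -2.95, north 3 cos 280° = 0.52
Leg 2 (311°, 6 km): east 6 sin 311° = -4.53, north 6 cos 311° = 3.94
Net displacement: -7.48 east, 4.46 north. Direction back to start is (7.48, -4.46): bearing = atan2(7.48, -4.46) mod 360° = 120.78° ≈ 121°.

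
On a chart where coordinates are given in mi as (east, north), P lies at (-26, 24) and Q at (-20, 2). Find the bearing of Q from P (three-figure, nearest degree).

Δeast = -20 − -26 = 6.00; Δnorth = 2 − 24 = -22.00.
Bearing = atan2(Δeast, Δnorth) mod 360° = 164.74° ≈ 165°.

165°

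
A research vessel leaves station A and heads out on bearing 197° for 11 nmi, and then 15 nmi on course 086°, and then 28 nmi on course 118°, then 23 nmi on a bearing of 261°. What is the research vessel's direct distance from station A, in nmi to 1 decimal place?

29.6 nmi

Leg 1 (197°, 11 nmi): east 11 sin 197° = -3.22, north 11 cos 197° = -10.52
Leg 2 (086°, 15 nmi): east 15 sin 86° = 14.96, north 15 cos 86° = 1.05
Leg 3 (118°, 28 nmi): east 28 sin 118° = 24.72, north 28 cos 118° = -13.15
Leg 4 (261°, 23 nmi): east 23 sin 261° = -22.72, north 23 cos 261° = -3.60
Net: 13.75 east, -26.22 north. Distance = √((13.75)² + (-26.22)²) = 29.605 nmi.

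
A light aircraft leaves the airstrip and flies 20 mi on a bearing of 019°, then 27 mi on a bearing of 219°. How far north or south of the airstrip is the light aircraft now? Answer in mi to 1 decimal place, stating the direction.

Leg 1 (019°, 20 mi): east 20 sin 19° = 6.51, north 20 cos 19° = 18.91
Leg 2 (219°, 27 mi): east 27 sin 219° = -16.99, north 27 cos 219° = -20.98
Net north component: -2.07 mi.

2.1 mi south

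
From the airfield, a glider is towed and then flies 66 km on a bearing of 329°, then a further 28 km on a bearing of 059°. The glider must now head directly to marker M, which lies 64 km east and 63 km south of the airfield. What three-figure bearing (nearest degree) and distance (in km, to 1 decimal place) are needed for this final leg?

Leg 1 (329°, 66 km): east 66 sin 329° = -33.99, north 66 cos 329° = 56.57
Leg 2 (059°, 28 km): east 28 sin 59° = 24.00, north 28 cos 59° = 14.42
Current position: (-9.99, 70.99). Target: (64, -63). Remaining: Δeast = 73.99, Δnorth = -133.99.
Bearing = atan2(73.99, -133.99) mod 360° = 151.09°; distance = √((73.99)² + (-133.99)²) = 153.066 km.

151°, 153.1 km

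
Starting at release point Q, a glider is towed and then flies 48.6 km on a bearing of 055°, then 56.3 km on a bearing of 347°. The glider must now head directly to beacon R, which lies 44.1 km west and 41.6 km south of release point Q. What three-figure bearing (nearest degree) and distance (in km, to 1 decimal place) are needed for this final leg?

Leg 1 (055°, 48.6 km): east 48.6 sin 55° = 39.81, north 48.6 cos 55° = 27.88
Leg 2 (347°, 56.3 km): east 56.3 sin 347° = -12.66, north 56.3 cos 347° = 54.86
Current position: (27.15, 82.73). Target: (-44.1, -41.6). Remaining: Δeast = -71.25, Δnorth = -124.33.
Bearing = atan2(-71.25, -124.33) mod 360° = 209.81°; distance = √((-71.25)² + (-124.33)²) = 143.299 km.

210°, 143.3 km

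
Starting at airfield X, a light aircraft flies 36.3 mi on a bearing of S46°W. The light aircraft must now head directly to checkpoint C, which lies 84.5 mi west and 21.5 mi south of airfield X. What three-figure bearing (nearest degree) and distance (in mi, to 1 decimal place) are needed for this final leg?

274°, 58.5 mi

Leg 1 (S46°W, 36.3 mi): east 36.3 sin 226° = -26.11, north 36.3 cos 226° = -25.22
Current position: (-26.11, -25.22). Target: (-84.5, -21.5). Remaining: Δeast = -58.39, Δnorth = 3.72.
Bearing = atan2(-58.39, 3.72) mod 360° = 273.64°; distance = √((-58.39)² + (3.72)²) = 58.506 mi.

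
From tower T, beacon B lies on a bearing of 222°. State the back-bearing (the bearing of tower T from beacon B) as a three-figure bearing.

042°

Back-bearing = 222° − 180° = 042°.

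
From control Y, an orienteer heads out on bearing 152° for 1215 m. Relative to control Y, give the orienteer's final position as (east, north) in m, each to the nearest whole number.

Leg 1 (152°, 1215 m): east 1215 sin 152° = 570.41, north 1215 cos 152° = -1072.78
Summing: 570.41 m east, -1072.78 m north → (570, -1073).

(570, -1073)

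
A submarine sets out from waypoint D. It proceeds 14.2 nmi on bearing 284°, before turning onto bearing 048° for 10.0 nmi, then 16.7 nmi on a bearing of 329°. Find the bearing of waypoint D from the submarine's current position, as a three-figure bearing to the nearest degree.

149°

Leg 1 (284°, 14.2 nmi): east 14.2 sin 284° = -13.78, north 14.2 cos 284° = 3.44
Leg 2 (048°, 10.0 nmi): east 10.0 sin 48° = 7.43, north 10.0 cos 48° = 6.69
Leg 3 (329°, 16.7 nmi): east 16.7 sin 329° = -8.60, north 16.7 cos 329° = 14.31
Net displacement: -14.95 east, 24.44 north. Direction back to start is (14.95, -24.44): bearing = atan2(14.95, -24.44) mod 360° = 148.55° ≈ 149°.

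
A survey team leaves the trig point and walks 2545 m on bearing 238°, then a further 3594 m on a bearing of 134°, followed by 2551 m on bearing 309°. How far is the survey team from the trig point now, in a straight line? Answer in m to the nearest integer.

Leg 1 (238°, 2545 m): east 2545 sin 238° = -2158.28, north 2545 cos 238° = -1348.64
Leg 2 (134°, 3594 m): east 3594 sin 134° = 2585.31, north 3594 cos 134° = -2496.60
Leg 3 (309°, 2551 m): east 2551 sin 309° = -1982.50, north 2551 cos 309° = 1605.40
Net: -1555.47 east, -2239.85 north. Distance = √((-1555.47)² + (-2239.85)²) = 2726.982 m.

2727 m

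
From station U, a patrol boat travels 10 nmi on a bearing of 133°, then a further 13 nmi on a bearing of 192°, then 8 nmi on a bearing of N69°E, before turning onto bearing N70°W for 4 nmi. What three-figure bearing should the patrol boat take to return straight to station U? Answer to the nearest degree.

331°

Leg 1 (133°, 10 nmi): east 10 sin 133° = 7.31, north 10 cos 133° = -6.82
Leg 2 (192°, 13 nmi): east 13 sin 192° = -2.70, north 13 cos 192° = -12.72
Leg 3 (N69°E, 8 nmi): east 8 sin 69° = 7.47, north 8 cos 69° = 2.87
Leg 4 (N70°W, 4 nmi): east 4 sin 290° = -3.76, north 4 cos 290° = 1.37
Net displacement: 8.32 east, -15.30 north. Direction back to start is (-8.32, 15.30): bearing = atan2(-8.32, 15.30) mod 360° = 331.46° ≈ 331°.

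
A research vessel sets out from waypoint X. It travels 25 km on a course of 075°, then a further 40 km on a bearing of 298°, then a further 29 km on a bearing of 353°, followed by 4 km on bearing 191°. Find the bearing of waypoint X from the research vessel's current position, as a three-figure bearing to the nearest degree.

Leg 1 (075°, 25 km): east 25 sin 75° = 24.15, north 25 cos 75° = 6.47
Leg 2 (298°, 40 km): east 40 sin 298° = -35.32, north 40 cos 298° = 18.78
Leg 3 (353°, 29 km): east 29 sin 353° = -3.53, north 29 cos 353° = 28.78
Leg 4 (191°, 4 km): east 4 sin 191° = -0.76, north 4 cos 191° = -3.93
Net displacement: -15.47 east, 50.11 north. Direction back to start is (15.47, -50.11): bearing = atan2(15.47, -50.11) mod 360° = 162.85° ≈ 163°.

163°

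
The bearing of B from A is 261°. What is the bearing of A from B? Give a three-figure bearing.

081°

Back-bearing = 261° − 180° = 081°.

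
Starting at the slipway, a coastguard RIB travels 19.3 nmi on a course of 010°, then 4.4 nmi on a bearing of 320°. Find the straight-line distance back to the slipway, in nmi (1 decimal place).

22.4 nmi

Leg 1 (010°, 19.3 nmi): east 19.3 sin 10° = 3.35, north 19.3 cos 10° = 19.01
Leg 2 (320°, 4.4 nmi): east 4.4 sin 320° = -2.83, north 4.4 cos 320° = 3.37
Net: 0.52 east, 22.38 north. Distance = √((0.52)² + (22.38)²) = 22.383 nmi.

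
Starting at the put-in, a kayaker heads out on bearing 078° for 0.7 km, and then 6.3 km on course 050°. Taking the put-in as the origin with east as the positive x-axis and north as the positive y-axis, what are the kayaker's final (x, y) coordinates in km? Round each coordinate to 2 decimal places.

(5.51, 4.20)

Leg 1 (078°, 0.7 km): east 0.7 sin 78° = 0.68, north 0.7 cos 78° = 0.15
Leg 2 (050°, 6.3 km): east 6.3 sin 50° = 4.83, north 6.3 cos 50° = 4.05
Summing: 5.51 km east, 4.20 km north → (5.51, 4.20).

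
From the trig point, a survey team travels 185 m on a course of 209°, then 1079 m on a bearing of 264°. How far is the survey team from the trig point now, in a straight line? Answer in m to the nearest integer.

1195 m

Leg 1 (209°, 185 m): east 185 sin 209° = -89.69, north 185 cos 209° = -161.80
Leg 2 (264°, 1079 m): east 1079 sin 264° = -1073.09, north 1079 cos 264° = -112.79
Net: -1162.78 east, -274.59 north. Distance = √((-1162.78)² + (-274.59)²) = 1194.761 m.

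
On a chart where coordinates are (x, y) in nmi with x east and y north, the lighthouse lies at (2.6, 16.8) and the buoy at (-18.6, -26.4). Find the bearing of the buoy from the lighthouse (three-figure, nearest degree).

206°

Δeast = -18.6 − 2.6 = -21.20; Δnorth = -26.4 − 16.8 = -43.20.
Bearing = atan2(Δeast, Δnorth) mod 360° = 206.14° ≈ 206°.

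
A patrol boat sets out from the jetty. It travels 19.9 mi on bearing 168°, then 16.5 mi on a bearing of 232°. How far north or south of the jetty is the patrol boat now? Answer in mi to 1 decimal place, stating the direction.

29.6 mi south

Leg 1 (168°, 19.9 mi): east 19.9 sin 168° = 4.14, north 19.9 cos 168° = -19.47
Leg 2 (232°, 16.5 mi): east 16.5 sin 232° = -13.00, north 16.5 cos 232° = -10.16
Net north component: -29.62 mi.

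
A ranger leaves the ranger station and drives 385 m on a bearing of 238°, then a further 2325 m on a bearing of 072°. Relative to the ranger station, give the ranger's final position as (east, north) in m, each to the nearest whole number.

(1885, 514)

Leg 1 (238°, 385 m): east 385 sin 238° = -326.50, north 385 cos 238° = -204.02
Leg 2 (072°, 2325 m): east 2325 sin 72° = 2211.21, north 2325 cos 72° = 718.46
Summing: 1884.71 m east, 514.45 m north → (1885, 514).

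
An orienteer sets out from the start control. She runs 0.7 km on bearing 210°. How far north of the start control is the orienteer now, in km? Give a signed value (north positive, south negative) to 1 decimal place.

Leg 1 (210°, 0.7 km): east 0.7 sin 210° = -0.35, north 0.7 cos 210° = -0.61
Net north component: -0.61 km.

-0.6 km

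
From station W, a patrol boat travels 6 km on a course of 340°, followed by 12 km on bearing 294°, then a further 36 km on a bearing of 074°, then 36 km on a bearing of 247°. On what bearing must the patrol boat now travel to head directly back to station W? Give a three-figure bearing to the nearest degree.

Leg 1 (340°, 6 km): east 6 sin 340° = -2.05, north 6 cos 340° = 5.64
Leg 2 (294°, 12 km): east 12 sin 294° = -10.96, north 12 cos 294° = 4.88
Leg 3 (074°, 36 km): east 36 sin 74° = 34.61, north 36 cos 74° = 9.92
Leg 4 (247°, 36 km): east 36 sin 247° = -33.14, north 36 cos 247° = -14.07
Net displacement: -11.55 east, 6.38 north. Direction back to start is (11.55, -6.38): bearing = atan2(11.55, -6.38) mod 360° = 118.90° ≈ 119°.

119°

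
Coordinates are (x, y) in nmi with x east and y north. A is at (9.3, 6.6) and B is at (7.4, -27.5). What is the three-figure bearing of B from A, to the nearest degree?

183°

Δeast = 7.4 − 9.3 = -1.90; Δnorth = -27.5 − 6.6 = -34.10.
Bearing = atan2(Δeast, Δnorth) mod 360° = 183.19° ≈ 183°.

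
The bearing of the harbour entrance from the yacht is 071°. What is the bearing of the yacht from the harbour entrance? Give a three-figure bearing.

251°

Back-bearing = 071° + 180° = 251°.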